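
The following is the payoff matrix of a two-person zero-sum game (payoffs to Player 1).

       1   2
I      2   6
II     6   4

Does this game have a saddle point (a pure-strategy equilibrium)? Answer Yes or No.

Row minima: I → 2, II → 4; maximin = 4.
Column maxima: 1 → 6, 2 → 6; minimax = 6.
4 ≠ 6, so no pure-strategy equilibrium exists.

No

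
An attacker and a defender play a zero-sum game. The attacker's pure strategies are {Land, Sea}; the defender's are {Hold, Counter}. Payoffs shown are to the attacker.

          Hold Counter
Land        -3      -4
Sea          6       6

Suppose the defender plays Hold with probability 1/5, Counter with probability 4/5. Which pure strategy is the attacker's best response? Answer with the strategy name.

Sea

Expected payoff of Land: (1/5)·(-3) + (4/5)·(-4) = -19/5.
Expected payoff of Sea: (1/5)·6 + (4/5)·6 = 6.
The largest is 6, so the attacker's best response is Sea.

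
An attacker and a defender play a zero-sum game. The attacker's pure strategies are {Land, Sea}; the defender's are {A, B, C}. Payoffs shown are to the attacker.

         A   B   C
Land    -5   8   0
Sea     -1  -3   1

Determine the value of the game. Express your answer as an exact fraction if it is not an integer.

-23/15

Row minima: Land → -5, Sea → -3; maximin = -3.
Column maxima: A → -1, B → 8, C → 1; minimax = -1.
-3 ≠ -1, so there is no saddle point; optimal play is mixed.
C is strictly dominated by A (it gives the attacker strictly more in every row), so the defender never plays it.
On the remaining 2×2 (Land, Sea vs A, B):
Let the attacker play Land with probability p. Expected payoff against A: (-5)p + (-1)(1−p) = −4p − 1; against B: 8p + (-3)(1−p) = 11p − 3.
Setting these equal: −4p − 1 = 11p − 3 ⇒ −15p = -2 ⇒ p = 2/15, and the value is (-4)·(2/15) − 1 = -23/15.
For the defender: with q = P(A), equating Land's and Sea's payoffs gives −13q + 8 = 2q − 3 ⇒ q = 11/15.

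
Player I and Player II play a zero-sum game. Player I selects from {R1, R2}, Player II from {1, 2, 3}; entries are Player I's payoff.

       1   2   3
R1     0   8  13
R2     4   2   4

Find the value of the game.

16/5

Row minima: R1 → 0, R2 → 2; maximin = 2.
Column maxima: 1 → 4, 2 → 8, 3 → 13; minimax = 4.
2 ≠ 4, so there is no saddle point; optimal play is mixed.
3 is strictly dominated by 2 (it gives Player I strictly more in every row), so Player II never plays it.
On the remaining 2×2 (R1, R2 vs 1, 2):
Let Player I play R1 with probability p. Expected payoff against 1: 0p + 4(1−p) = −4p + 4; against 2: 8p + 2(1−p) = 6p + 2.
Setting these equal: −4p + 4 = 6p + 2 ⇒ −10p = -2 ⇒ p = 1/5, and the value is (-4)·(1/5) + 4 = 16/5.
For Player II: with q = P(1), equating R1's and R2's payoffs gives −8q + 8 = 2q + 2 ⇒ q = 3/5.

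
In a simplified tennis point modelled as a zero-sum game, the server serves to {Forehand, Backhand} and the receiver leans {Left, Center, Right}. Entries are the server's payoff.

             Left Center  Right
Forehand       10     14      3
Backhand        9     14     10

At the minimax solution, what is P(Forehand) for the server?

Row minima: Forehand → 3, Backhand → 9; maximin = 9.
Column maxima: Left → 10, Center → 14, Right → 10; minimax = 10.
9 ≠ 10, so there is no saddle point; optimal play is mixed.
Center is strictly dominated by Left (it gives the server strictly more in every row), so the receiver never plays it.
On the remaining 2×2 (Forehand, Backhand vs Left, Right):
Let the server play Forehand with probability p. Expected payoff against Left: 10p + 9(1−p) = p + 9; against Right: 3p + 10(1−p) = −7p + 10.
Setting these equal: p + 9 = −7p + 10 ⇒ 8p = 1 ⇒ p = 1/8, and the value is (1)·(1/8) + 9 = 73/8.
For the receiver: with q = P(Left), equating Forehand's and Backhand's payoffs gives 7q + 3 = −q + 10 ⇒ q = 7/8.

1/8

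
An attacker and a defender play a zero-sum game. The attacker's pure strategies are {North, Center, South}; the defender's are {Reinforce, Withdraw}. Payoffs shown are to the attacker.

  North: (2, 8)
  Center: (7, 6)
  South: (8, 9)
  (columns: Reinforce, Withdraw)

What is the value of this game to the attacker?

8

Row minima: North → 2, Center → 6, South → 8; maximin = 8.
Column maxima: Reinforce → 8, Withdraw → 9; minimax = 8.
Since maximin = minimax = 8, there is a saddle point and the value is 8.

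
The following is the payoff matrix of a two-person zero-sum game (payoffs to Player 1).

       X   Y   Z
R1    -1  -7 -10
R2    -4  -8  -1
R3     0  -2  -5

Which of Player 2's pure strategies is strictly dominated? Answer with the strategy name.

Y holds Player 1's payoff strictly below X in every row: -7 < -1, -8 < -4, -2 < 0.
So X is strictly dominated for Player 2.

X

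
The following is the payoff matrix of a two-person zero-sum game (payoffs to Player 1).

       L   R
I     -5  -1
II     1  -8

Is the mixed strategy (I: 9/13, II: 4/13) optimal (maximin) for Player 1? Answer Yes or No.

Against L this mix gives (9/13)·(-5) + (4/13)·1 = -41/13.
Against R this mix gives (9/13)·(-1) + (4/13)·(-8) = -41/13.
All of Player 2's active replies (L, R) yield -41/13, and no column does worse for Player 1. The mix makes Player 2 indifferent and guarantees -41/13, so it is optimal.

Yes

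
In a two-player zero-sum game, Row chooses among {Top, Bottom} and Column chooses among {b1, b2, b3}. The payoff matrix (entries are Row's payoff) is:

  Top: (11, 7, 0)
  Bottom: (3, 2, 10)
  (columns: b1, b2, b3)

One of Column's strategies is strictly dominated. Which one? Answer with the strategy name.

b1

b2 holds Row's payoff strictly below b1 in every row: 7 < 11, 2 < 3.
So b1 is strictly dominated for Column.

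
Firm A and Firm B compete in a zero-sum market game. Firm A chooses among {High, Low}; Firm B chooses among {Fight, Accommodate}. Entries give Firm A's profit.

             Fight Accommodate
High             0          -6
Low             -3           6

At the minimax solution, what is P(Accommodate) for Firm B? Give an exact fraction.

Row minima: High → -6, Low → -3; maximin = -3.
Column maxima: Fight → 0, Accommodate → 6; minimax = 0.
-3 ≠ 0, so there is no saddle point; optimal play is mixed.
Let Firm A play High with probability p. Expected payoff against Fight: 0p + (-3)(1−p) = 3p − 3; against Accommodate: (-6)p + 6(1−p) = −12p + 6.
Setting these equal: 3p − 3 = −12p + 6 ⇒ 15p = 9 ⇒ p = 3/5, and the value is (3)·(3/5) − 3 = -6/5.
For Firm B: with q = P(Fight), equating High's and Low's payoffs gives 6q − 6 = −9q + 6 ⇒ q = 4/5.

1/5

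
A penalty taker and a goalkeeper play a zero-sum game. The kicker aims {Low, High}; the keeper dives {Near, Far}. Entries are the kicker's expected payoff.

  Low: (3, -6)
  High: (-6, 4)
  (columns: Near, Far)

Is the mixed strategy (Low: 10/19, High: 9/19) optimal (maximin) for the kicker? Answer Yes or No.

Yes

Against Near this mix gives (10/19)·3 + (9/19)·(-6) = -24/19.
Against Far this mix gives (10/19)·(-6) + (9/19)·4 = -24/19.
All of the keeper's active replies (Near, Far) yield -24/19, and no column does worse for the kicker. The mix makes the keeper indifferent and guarantees -24/19, so it is optimal.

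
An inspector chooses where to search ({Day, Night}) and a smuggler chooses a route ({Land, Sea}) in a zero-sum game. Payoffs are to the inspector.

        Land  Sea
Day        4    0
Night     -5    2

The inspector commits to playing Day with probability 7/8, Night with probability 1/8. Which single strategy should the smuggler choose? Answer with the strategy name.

Sea

If the smuggler plays Land, the inspector's expected payoff is (7/8)·4 + (1/8)·(-5) = 23/8.
If the smuggler plays Sea, the inspector's expected payoff is (7/8)·0 + (1/8)·2 = 1/4.
The smuggler minimizes the inspector's payoff; the smallest is 1/4, so the best response is Sea.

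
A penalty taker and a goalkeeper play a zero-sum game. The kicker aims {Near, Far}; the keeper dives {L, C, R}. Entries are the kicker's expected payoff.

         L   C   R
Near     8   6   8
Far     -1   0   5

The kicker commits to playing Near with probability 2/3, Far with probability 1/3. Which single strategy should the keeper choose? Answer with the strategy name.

If the keeper plays L, the kicker's expected payoff is (2/3)·8 + (1/3)·(-1) = 5.
If the keeper plays C, the kicker's expected payoff is (2/3)·6 + (1/3)·0 = 4.
If the keeper plays R, the kicker's expected payoff is (2/3)·8 + (1/3)·5 = 7.
The keeper minimizes the kicker's payoff; the smallest is 4, so the best response is C.

C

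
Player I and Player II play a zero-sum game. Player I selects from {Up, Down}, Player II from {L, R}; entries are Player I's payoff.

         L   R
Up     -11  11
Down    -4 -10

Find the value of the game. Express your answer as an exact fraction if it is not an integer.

-11/2

Row minima: Up → -11, Down → -10; maximin = -10.
Column maxima: L → -4, R → 11; minimax = -4.
-10 ≠ -4, so there is no saddle point; optimal play is mixed.
Let Player I play Up with probability p. Expected payoff against L: (-11)p + (-4)(1−p) = −7p − 4; against R: 11p + (-10)(1−p) = 21p − 10.
Setting these equal: −7p − 4 = 21p − 10 ⇒ −28p = -6 ⇒ p = 3/14, and the value is (-7)·(3/14) − 4 = -11/2.
For Player II: with q = P(L), equating Up's and Down's payoffs gives −22q + 11 = 6q − 10 ⇒ q = 3/4.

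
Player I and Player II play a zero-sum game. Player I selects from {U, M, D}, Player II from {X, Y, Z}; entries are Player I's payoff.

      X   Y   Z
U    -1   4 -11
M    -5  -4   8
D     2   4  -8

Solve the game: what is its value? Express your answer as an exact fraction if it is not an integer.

Row minima: U → -11, M → -5, D → -8; maximin = -5.
Column maxima: X → 2, Y → 4, Z → 8; minimax = 2.
-5 ≠ 2, so there is no saddle point; optimal play is mixed.
Y is strictly dominated by X (it gives Player I strictly more in every row), so Player II never plays it.
With Y eliminated, U is strictly dominated by D (D gives Player I strictly more in every remaining column), so Player I never plays it.
On the remaining 2×2 (M, D vs X, Z):
Let Player I play M with probability p. Expected payoff against X: (-5)p + 2(1−p) = −7p + 2; against Z: 8p + (-8)(1−p) = 16p − 8.
Setting these equal: −7p + 2 = 16p − 8 ⇒ −23p = -10 ⇒ p = 10/23, and the value is (-7)·(10/23) + 2 = -24/23.
For Player II: with q = P(X), equating M's and D's payoffs gives −13q + 8 = 10q − 8 ⇒ q = 16/23.

-24/23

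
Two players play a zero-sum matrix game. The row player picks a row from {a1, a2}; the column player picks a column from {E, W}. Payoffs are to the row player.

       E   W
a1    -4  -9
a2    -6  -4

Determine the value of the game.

Row minima: a1 → -9, a2 → -6; maximin = -6.
Column maxima: E → -4, W → -4; minimax = -4.
-6 ≠ -4, so there is no saddle point; optimal play is mixed.
Let the row player play a1 with probability p. Expected payoff against E: (-4)p + (-6)(1−p) = 2p − 6; against W: (-9)p + (-4)(1−p) = −5p − 4.
Setting these equal: 2p − 6 = −5p − 4 ⇒ 7p = 2 ⇒ p = 2/7, and the value is (2)·(2/7) − 6 = -38/7.
For the column player: with q = P(E), equating a1's and a2's payoffs gives 5q − 9 = −2q − 4 ⇒ q = 5/7.

-38/7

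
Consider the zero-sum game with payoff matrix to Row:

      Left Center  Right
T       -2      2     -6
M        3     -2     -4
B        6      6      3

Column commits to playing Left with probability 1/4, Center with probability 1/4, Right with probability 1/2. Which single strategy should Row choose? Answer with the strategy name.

Expected payoff of T: (1/4)·(-2) + (1/4)·2 + (1/2)·(-6) = -3.
Expected payoff of M: (1/4)·3 + (1/4)·(-2) + (1/2)·(-4) = -7/4.
Expected payoff of B: (1/4)·6 + (1/4)·6 + (1/2)·3 = 9/2.
The largest is 9/2, so Row's best response is B.

B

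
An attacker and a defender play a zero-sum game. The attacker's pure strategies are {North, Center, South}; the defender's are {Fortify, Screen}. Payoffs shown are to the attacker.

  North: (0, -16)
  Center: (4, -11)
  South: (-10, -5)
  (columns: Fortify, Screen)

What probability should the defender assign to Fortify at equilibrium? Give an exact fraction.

Row minima: North → -16, Center → -11, South → -10; maximin = -10.
Column maxima: Fortify → 4, Screen → -5; minimax = -5.
-10 ≠ -5, so there is no saddle point; optimal play is mixed.
North is strictly dominated by Center, so the attacker never plays it.
On the remaining 2×2 (Center, South vs Fortify, Screen):
Let the attacker play Center with probability p. Expected payoff against Fortify: 4p + (-10)(1−p) = 14p − 10; against Screen: (-11)p + (-5)(1−p) = −6p − 5.
Setting these equal: 14p − 10 = −6p − 5 ⇒ 20p = 5 ⇒ p = 1/4, and the value is (14)·(1/4) − 10 = -13/2.
For the defender: with q = P(Fortify), equating Center's and South's payoffs gives 15q − 11 = −5q − 5 ⇒ q = 3/10.

3/10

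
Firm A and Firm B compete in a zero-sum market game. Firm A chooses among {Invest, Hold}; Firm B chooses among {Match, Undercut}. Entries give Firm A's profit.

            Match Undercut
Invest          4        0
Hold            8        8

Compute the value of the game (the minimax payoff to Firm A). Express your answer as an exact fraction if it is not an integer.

Row minima: Invest → 0, Hold → 8; maximin = 8.
Column maxima: Match → 8, Undercut → 8; minimax = 8.
Since maximin = minimax = 8, there is a saddle point and the value is 8.

8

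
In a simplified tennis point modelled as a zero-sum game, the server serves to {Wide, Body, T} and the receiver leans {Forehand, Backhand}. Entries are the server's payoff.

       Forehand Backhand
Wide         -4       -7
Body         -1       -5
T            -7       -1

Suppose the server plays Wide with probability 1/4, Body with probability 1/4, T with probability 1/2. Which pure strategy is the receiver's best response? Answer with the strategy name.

If the receiver plays Forehand, the server's expected payoff is (1/4)·(-4) + (1/4)·(-1) + (1/2)·(-7) = -19/4.
If the receiver plays Backhand, the server's expected payoff is (1/4)·(-7) + (1/4)·(-5) + (1/2)·(-1) = -7/2.
The receiver minimizes the server's payoff; the smallest is -19/4, so the best response is Forehand.

Forehand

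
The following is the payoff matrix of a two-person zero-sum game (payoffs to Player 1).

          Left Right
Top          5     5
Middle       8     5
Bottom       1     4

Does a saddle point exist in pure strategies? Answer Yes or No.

Yes

Row minima: Top → 5, Middle → 5, Bottom → 1; maximin = 5.
Column maxima: Left → 8, Right → 5; minimax = 5.
maximin = minimax = 5, so a saddle point exists.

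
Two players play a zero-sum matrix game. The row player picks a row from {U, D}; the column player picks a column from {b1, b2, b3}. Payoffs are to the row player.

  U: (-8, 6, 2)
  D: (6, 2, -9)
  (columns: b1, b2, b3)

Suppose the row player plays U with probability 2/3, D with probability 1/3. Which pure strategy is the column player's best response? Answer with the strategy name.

b1

If the column player plays b1, the row player's expected payoff is (2/3)·(-8) + (1/3)·6 = -10/3.
If the column player plays b2, the row player's expected payoff is (2/3)·6 + (1/3)·2 = 14/3.
If the column player plays b3, the row player's expected payoff is (2/3)·2 + (1/3)·(-9) = -5/3.
The column player minimizes the row player's payoff; the smallest is -10/3, so the best response is b1.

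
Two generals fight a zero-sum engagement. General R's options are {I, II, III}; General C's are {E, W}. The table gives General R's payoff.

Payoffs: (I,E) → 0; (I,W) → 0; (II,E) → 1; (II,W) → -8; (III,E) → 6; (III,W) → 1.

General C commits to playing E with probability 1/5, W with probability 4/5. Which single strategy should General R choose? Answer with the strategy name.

Expected payoff of I: (1/5)·0 + (4/5)·0 = 0.
Expected payoff of II: (1/5)·1 + (4/5)·(-8) = -31/5.
Expected payoff of III: (1/5)·6 + (4/5)·1 = 2.
The largest is 2, so General R's best response is III.

III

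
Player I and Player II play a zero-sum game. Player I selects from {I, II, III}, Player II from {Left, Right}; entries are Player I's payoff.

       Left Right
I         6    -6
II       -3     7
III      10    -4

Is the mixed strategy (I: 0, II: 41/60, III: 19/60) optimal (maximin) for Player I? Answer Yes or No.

No

Against Left this mix gives (41/60)·(-3) + (19/60)·10 = 67/60.
Against Right this mix gives (41/60)·7 + (19/60)·(-4) = 211/60.
Player II will play Left, holding Player I to 67/60. Shifting weight toward the row that does better against Left would raise this floor (the equalizing mix achieves 29/12 against both Left and Right), so the proposed strategy is not optimal.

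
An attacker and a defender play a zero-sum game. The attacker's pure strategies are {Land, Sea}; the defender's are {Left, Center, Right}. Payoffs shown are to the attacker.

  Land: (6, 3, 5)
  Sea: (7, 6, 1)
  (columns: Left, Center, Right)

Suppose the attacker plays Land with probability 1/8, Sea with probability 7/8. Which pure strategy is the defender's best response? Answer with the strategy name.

Right

If the defender plays Left, the attacker's expected payoff is (1/8)·6 + (7/8)·7 = 55/8.
If the defender plays Center, the attacker's expected payoff is (1/8)·3 + (7/8)·6 = 45/8.
If the defender plays Right, the attacker's expected payoff is (1/8)·5 + (7/8)·1 = 3/2.
The defender minimizes the attacker's payoff; the smallest is 3/2, so the best response is Right.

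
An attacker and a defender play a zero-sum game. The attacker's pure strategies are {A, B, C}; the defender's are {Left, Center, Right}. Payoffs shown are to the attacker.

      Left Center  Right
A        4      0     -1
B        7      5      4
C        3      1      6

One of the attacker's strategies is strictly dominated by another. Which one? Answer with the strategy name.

A

B gives a strictly higher payoff than A against every column: 7 > 4, 5 > 0, 4 > -1.
So A is strictly dominated and the attacker never plays it.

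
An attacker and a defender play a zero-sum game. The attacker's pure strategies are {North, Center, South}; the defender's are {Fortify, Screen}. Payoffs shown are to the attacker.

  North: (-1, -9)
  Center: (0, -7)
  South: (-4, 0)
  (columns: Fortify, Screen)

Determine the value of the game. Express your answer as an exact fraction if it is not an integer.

Row minima: North → -9, Center → -7, South → -4; maximin = -4.
Column maxima: Fortify → 0, Screen → 0; minimax = 0.
-4 ≠ 0, so there is no saddle point; optimal play is mixed.
North is strictly dominated by Center, so the attacker never plays it.
On the remaining 2×2 (Center, South vs Fortify, Screen):
Let the attacker play Center with probability p. Expected payoff against Fortify: 0p + (-4)(1−p) = 4p − 4; against Screen: (-7)p + 0(1−p) = −7p.
Setting these equal: 4p − 4 = −7p ⇒ 11p = 4 ⇒ p = 4/11, and the value is (4)·(4/11) − 4 = -28/11.
For the defender: with q = P(Fortify), equating Center's and South's payoffs gives 7q − 7 = −4q ⇒ q = 7/11.

-28/11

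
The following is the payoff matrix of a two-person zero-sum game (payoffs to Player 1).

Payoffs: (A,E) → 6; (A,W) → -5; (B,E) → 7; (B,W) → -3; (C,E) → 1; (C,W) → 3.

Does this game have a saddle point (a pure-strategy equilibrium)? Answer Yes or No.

No

Row minima: A → -5, B → -3, C → 1; maximin = 1.
Column maxima: E → 7, W → 3; minimax = 3.
1 ≠ 3, so no pure-strategy equilibrium exists.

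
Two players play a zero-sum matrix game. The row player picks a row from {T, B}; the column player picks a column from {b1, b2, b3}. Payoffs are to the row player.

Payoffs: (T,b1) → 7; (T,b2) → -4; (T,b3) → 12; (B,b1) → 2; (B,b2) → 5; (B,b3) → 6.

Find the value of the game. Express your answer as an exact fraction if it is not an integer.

43/14

Row minima: T → -4, B → 2; maximin = 2.
Column maxima: b1 → 7, b2 → 5, b3 → 12; minimax = 5.
2 ≠ 5, so there is no saddle point; optimal play is mixed.
b3 is strictly dominated by b1 (it gives the row player strictly more in every row), so the column player never plays it.
On the remaining 2×2 (T, B vs b1, b2):
Let the row player play T with probability p. Expected payoff against b1: 7p + 2(1−p) = 5p + 2; against b2: (-4)p + 5(1−p) = −9p + 5.
Setting these equal: 5p + 2 = −9p + 5 ⇒ 14p = 3 ⇒ p = 3/14, and the value is (5)·(3/14) + 2 = 43/14.
For the column player: with q = P(b1), equating T's and B's payoffs gives 11q − 4 = −3q + 5 ⇒ q = 9/14.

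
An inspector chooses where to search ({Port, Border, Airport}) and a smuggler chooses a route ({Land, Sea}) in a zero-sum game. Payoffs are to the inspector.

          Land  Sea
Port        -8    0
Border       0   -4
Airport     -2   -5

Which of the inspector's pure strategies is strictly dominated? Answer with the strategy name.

Border gives a strictly higher payoff than Airport against every column: 0 > -2, -4 > -5.
So Airport is strictly dominated and the inspector never plays it.

Airport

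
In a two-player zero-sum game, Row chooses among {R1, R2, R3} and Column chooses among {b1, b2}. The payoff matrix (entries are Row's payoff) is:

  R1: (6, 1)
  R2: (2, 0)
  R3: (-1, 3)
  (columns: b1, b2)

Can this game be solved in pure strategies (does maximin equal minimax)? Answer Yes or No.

No

Row minima: R1 → 1, R2 → 0, R3 → -1; maximin = 1.
Column maxima: b1 → 6, b2 → 3; minimax = 3.
1 ≠ 3, so no pure-strategy equilibrium exists.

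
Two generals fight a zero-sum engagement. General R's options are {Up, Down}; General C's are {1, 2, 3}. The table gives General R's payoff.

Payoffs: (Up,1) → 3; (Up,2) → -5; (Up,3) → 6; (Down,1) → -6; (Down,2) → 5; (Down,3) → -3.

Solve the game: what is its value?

Row minima: Up → -5, Down → -6; maximin = -5.
Column maxima: 1 → 3, 2 → 5, 3 → 6; minimax = 3.
-5 ≠ 3, so there is no saddle point; optimal play is mixed.
3 is strictly dominated by 1 (it gives General R strictly more in every row), so General C never plays it.
On the remaining 2×2 (Up, Down vs 1, 2):
Let General R play Up with probability p. Expected payoff against 1: 3p + (-6)(1−p) = 9p − 6; against 2: (-5)p + 5(1−p) = −10p + 5.
Setting these equal: 9p − 6 = −10p + 5 ⇒ 19p = 11 ⇒ p = 11/19, and the value is (9)·(11/19) − 6 = -15/19.
For General C: with q = P(1), equating Up's and Down's payoffs gives 8q − 5 = −11q + 5 ⇒ q = 10/19.

-15/19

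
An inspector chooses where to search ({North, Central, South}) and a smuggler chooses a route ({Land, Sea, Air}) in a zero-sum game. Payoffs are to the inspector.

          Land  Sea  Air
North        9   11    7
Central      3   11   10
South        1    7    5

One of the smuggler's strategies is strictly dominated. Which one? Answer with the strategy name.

Sea

Land holds the inspector's payoff strictly below Sea in every row: 9 < 11, 3 < 11, 1 < 7.
So Sea is strictly dominated for the smuggler.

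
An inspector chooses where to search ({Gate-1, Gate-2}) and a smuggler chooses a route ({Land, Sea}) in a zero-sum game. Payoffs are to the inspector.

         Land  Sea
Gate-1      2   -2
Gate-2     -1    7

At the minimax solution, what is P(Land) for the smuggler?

Row minima: Gate-1 → -2, Gate-2 → -1; maximin = -1.
Column maxima: Land → 2, Sea → 7; minimax = 2.
-1 ≠ 2, so there is no saddle point; optimal play is mixed.
Let the inspector play Gate-1 with probability p. Expected payoff against Land: 2p + (-1)(1−p) = 3p − 1; against Sea: (-2)p + 7(1−p) = −9p + 7.
Setting these equal: 3p − 1 = −9p + 7 ⇒ 12p = 8 ⇒ p = 2/3, and the value is (3)·(2/3) − 1 = 1.
For the smuggler: with q = P(Land), equating Gate-1's and Gate-2's payoffs gives 4q − 2 = −8q + 7 ⇒ q = 3/4.

3/4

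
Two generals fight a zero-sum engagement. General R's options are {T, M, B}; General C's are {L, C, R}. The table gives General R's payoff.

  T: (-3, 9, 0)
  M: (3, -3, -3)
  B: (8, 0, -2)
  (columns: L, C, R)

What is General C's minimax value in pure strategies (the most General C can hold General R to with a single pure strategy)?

0

Column maxima: L → 8, C → 9, R → 0.
The smallest of these is 0.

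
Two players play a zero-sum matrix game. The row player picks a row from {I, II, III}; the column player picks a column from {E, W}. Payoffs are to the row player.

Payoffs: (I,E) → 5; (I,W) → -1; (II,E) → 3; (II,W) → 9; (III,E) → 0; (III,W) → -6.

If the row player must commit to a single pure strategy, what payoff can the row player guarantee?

3

Row minima: I → -1, II → 3, III → -6.
The best of these is 3.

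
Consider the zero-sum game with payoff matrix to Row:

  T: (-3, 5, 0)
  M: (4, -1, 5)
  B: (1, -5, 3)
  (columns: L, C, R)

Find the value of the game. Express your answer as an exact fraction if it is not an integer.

Row minima: T → -3, M → -1, B → -5; maximin = -1.
Column maxima: L → 4, C → 5, R → 5; minimax = 4.
-1 ≠ 4, so there is no saddle point; optimal play is mixed.
B is strictly dominated by M, so Row never plays it.
R is strictly dominated by L (it gives Row strictly more in every row), so Column never plays it.
On the remaining 2×2 (T, M vs L, C):
Let Row play T with probability p. Expected payoff against L: (-3)p + 4(1−p) = −7p + 4; against C: 5p + (-1)(1−p) = 6p − 1.
Setting these equal: −7p + 4 = 6p − 1 ⇒ −13p = -5 ⇒ p = 5/13, and the value is (-7)·(5/13) + 4 = 17/13.
For Column: with q = P(L), equating T's and M's payoffs gives −8q + 5 = 5q − 1 ⇒ q = 6/13.

17/13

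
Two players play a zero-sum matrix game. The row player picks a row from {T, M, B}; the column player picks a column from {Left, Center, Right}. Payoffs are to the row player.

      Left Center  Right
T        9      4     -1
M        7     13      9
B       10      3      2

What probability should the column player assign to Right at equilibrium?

3/10

Row minima: T → -1, M → 7, B → 2; maximin = 7.
Column maxima: Left → 10, Center → 13, Right → 9; minimax = 9.
7 ≠ 9, so there is no saddle point; optimal play is mixed.
Center is strictly dominated by Right (it gives the row player strictly more in every row), so the column player never plays it.
With Center eliminated, T is strictly dominated by B (B gives the row player strictly more in every remaining column), so the row player never plays it.
On the remaining 2×2 (M, B vs Left, Right):
Let the row player play M with probability p. Expected payoff against Left: 7p + 10(1−p) = −3p + 10; against Right: 9p + 2(1−p) = 7p + 2.
Setting these equal: −3p + 10 = 7p + 2 ⇒ −10p = -8 ⇒ p = 4/5, and the value is (-3)·(4/5) + 10 = 38/5.
For the column player: with q = P(Left), equating M's and B's payoffs gives −2q + 9 = 8q + 2 ⇒ q = 7/10.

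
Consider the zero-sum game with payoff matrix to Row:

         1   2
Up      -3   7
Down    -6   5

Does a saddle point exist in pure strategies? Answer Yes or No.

Yes

Row minima: Up → -3, Down → -6; maximin = -3.
Column maxima: 1 → -3, 2 → 7; minimax = -3.
maximin = minimax = -3, so a saddle point exists.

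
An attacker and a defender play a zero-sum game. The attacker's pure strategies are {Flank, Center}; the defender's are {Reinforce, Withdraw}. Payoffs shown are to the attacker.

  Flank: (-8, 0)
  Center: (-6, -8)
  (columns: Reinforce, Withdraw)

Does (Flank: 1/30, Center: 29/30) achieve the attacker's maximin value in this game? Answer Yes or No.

Against Reinforce this mix gives (1/30)·(-8) + (29/30)·(-6) = -91/15.
Against Withdraw this mix gives (1/30)·0 + (29/30)·(-8) = -116/15.
The defender will play Withdraw, holding the attacker to -116/15. Shifting weight toward the row that does better against Withdraw would raise this floor (the equalizing mix achieves -32/5 against both Withdraw and Reinforce), so the proposed strategy is not optimal.

No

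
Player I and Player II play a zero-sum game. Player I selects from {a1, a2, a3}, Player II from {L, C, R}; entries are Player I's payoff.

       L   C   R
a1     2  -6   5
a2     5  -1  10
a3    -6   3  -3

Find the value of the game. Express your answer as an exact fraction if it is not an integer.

Row minima: a1 → -6, a2 → -1, a3 → -6; maximin = -1.
Column maxima: L → 5, C → 3, R → 10; minimax = 3.
-1 ≠ 3, so there is no saddle point; optimal play is mixed.
a1 is strictly dominated by a2, so Player I never plays it.
R is strictly dominated by L (it gives Player I strictly more in every row), so Player II never plays it.
On the remaining 2×2 (a2, a3 vs L, C):
Let Player I play a2 with probability p. Expected payoff against L: 5p + (-6)(1−p) = 11p − 6; against C: (-1)p + 3(1−p) = −4p + 3.
Setting these equal: 11p − 6 = −4p + 3 ⇒ 15p = 9 ⇒ p = 3/5, and the value is (11)·(3/5) − 6 = 3/5.
For Player II: with q = P(L), equating a2's and a3's payoffs gives 6q − 1 = −9q + 3 ⇒ q = 4/15.

3/5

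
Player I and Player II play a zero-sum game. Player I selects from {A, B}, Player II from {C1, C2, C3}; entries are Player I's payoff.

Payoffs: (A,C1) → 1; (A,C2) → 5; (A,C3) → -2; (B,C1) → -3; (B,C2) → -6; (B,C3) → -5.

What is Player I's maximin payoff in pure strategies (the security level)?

Row minima: A → -2, B → -6.
The best of these is -2.

-2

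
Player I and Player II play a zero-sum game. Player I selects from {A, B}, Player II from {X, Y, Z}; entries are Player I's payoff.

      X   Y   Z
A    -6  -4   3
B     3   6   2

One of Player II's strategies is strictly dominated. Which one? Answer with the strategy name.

X holds Player I's payoff strictly below Y in every row: -6 < -4, 3 < 6.
So Y is strictly dominated for Player II.

Y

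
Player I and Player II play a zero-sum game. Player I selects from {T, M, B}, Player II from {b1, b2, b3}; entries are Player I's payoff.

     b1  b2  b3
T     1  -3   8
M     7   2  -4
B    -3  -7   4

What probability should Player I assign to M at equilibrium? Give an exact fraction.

11/17

Row minima: T → -3, M → -4, B → -7; maximin = -3.
Column maxima: b1 → 7, b2 → 2, b3 → 8; minimax = 2.
-3 ≠ 2, so there is no saddle point; optimal play is mixed.
B is strictly dominated by T, so Player I never plays it.
b1 is strictly dominated by b2 (it gives Player I strictly more in every row), so Player II never plays it.
On the remaining 2×2 (T, M vs b2, b3):
Let Player I play T with probability p. Expected payoff against b2: (-3)p + 2(1−p) = −5p + 2; against b3: 8p + (-4)(1−p) = 12p − 4.
Setting these equal: −5p + 2 = 12p − 4 ⇒ −17p = -6 ⇒ p = 6/17, and the value is (-5)·(6/17) + 2 = 4/17.
For Player II: with q = P(b2), equating T's and M's payoffs gives −11q + 8 = 6q − 4 ⇒ q = 12/17.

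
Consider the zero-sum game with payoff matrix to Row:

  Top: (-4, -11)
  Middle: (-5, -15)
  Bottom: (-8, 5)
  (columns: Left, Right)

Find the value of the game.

-27/5

Row minima: Top → -11, Middle → -15, Bottom → -8; maximin = -8.
Column maxima: Left → -4, Right → 5; minimax = -4.
-8 ≠ -4, so there is no saddle point; optimal play is mixed.
Middle is strictly dominated by Top, so Row never plays it.
On the remaining 2×2 (Top, Bottom vs Left, Right):
Let Row play Top with probability p. Expected payoff against Left: (-4)p + (-8)(1−p) = 4p − 8; against Right: (-11)p + 5(1−p) = −16p + 5.
Setting these equal: 4p − 8 = −16p + 5 ⇒ 20p = 13 ⇒ p = 13/20, and the value is (4)·(13/20) − 8 = -27/5.
For Column: with q = P(Left), equating Top's and Bottom's payoffs gives 7q − 11 = −13q + 5 ⇒ q = 4/5.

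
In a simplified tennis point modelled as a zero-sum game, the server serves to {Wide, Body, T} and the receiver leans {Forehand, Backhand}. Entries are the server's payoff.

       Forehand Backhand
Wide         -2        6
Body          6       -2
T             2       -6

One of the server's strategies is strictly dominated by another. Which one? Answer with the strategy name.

Body gives a strictly higher payoff than T against every column: 6 > 2, -2 > -6.
So T is strictly dominated and the server never plays it.

T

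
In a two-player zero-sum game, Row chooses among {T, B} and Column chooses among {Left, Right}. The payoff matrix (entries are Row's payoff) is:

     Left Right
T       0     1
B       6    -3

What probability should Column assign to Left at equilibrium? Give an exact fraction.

Row minima: T → 0, B → -3; maximin = 0.
Column maxima: Left → 6, Right → 1; minimax = 1.
0 ≠ 1, so there is no saddle point; optimal play is mixed.
Let Row play T with probability p. Expected payoff against Left: 0p + 6(1−p) = −6p + 6; against Right: 1p + (-3)(1−p) = 4p − 3.
Setting these equal: −6p + 6 = 4p − 3 ⇒ −10p = -9 ⇒ p = 9/10, and the value is (-6)·(9/10) + 6 = 3/5.
For Column: with q = P(Left), equating T's and B's payoffs gives −q + 1 = 9q − 3 ⇒ q = 2/5.

2/5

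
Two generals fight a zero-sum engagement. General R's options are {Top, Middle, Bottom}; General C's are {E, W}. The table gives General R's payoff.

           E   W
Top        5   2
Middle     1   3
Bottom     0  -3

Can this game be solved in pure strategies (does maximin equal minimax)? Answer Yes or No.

No

Row minima: Top → 2, Middle → 1, Bottom → -3; maximin = 2.
Column maxima: E → 5, W → 3; minimax = 3.
2 ≠ 3, so no pure-strategy equilibrium exists.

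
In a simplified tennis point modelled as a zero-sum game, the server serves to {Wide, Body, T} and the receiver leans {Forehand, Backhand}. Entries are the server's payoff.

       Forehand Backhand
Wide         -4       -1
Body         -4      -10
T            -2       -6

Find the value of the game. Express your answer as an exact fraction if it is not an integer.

Row minima: Wide → -4, Body → -10, T → -6; maximin = -4.
Column maxima: Forehand → -2, Backhand → -1; minimax = -2.
-4 ≠ -2, so there is no saddle point; optimal play is mixed.
Body is strictly dominated by T, so the server never plays it.
On the remaining 2×2 (Wide, T vs Forehand, Backhand):
Let the server play Wide with probability p. Expected payoff against Forehand: (-4)p + (-2)(1−p) = −2p − 2; against Backhand: (-1)p + (-6)(1−p) = 5p − 6.
Setting these equal: −2p − 2 = 5p − 6 ⇒ −7p = -4 ⇒ p = 4/7, and the value is (-2)·(4/7) − 2 = -22/7.
For the receiver: with q = P(Forehand), equating Wide's and T's payoffs gives −3q − 1 = 4q − 6 ⇒ q = 5/7.

-22/7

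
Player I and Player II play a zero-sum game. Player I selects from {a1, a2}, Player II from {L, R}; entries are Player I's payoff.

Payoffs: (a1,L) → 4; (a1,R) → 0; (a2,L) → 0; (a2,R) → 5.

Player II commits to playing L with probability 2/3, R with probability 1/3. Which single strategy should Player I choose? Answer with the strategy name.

Expected payoff of a1: (2/3)·4 + (1/3)·0 = 8/3.
Expected payoff of a2: (2/3)·0 + (1/3)·5 = 5/3.
The largest is 8/3, so Player I's best response is a1.

a1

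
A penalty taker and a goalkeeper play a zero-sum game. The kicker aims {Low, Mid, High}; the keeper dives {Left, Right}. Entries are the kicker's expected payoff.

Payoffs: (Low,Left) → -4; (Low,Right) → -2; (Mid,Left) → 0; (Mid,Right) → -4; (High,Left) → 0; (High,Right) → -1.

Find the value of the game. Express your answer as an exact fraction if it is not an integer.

-1

Row minima: Low → -4, Mid → -4, High → -1; maximin = -1.
Column maxima: Left → 0, Right → -1; minimax = -1.
Since maximin = minimax = -1, there is a saddle point and the value is -1.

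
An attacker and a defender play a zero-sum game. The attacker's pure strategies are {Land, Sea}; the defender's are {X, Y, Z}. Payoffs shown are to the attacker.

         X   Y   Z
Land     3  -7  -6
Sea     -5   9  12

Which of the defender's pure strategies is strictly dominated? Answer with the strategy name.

Z

Y holds the attacker's payoff strictly below Z in every row: -7 < -6, 9 < 12.
So Z is strictly dominated for the defender.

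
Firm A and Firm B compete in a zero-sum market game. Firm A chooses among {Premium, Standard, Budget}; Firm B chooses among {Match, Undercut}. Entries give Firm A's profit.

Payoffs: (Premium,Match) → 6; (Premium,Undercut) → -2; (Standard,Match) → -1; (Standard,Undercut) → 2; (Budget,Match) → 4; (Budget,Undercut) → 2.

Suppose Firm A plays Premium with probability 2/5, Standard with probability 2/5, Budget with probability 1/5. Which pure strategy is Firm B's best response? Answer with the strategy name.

Undercut

If Firm B plays Match, Firm A's expected payoff is (2/5)·6 + (2/5)·(-1) + (1/5)·4 = 14/5.
If Firm B plays Undercut, Firm A's expected payoff is (2/5)·(-2) + (2/5)·2 + (1/5)·2 = 2/5.
Firm B minimizes Firm A's payoff; the smallest is 2/5, so the best response is Undercut.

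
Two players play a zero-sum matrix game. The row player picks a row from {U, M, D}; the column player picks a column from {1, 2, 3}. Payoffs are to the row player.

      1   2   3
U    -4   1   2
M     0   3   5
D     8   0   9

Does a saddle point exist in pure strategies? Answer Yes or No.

Row minima: U → -4, M → 0, D → 0; maximin = 0.
Column maxima: 1 → 8, 2 → 3, 3 → 9; minimax = 3.
0 ≠ 3, so no pure-strategy equilibrium exists.

No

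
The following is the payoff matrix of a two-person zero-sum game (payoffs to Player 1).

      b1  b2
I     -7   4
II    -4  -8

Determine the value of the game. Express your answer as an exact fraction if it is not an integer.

Row minima: I → -7, II → -8; maximin = -7.
Column maxima: b1 → -4, b2 → 4; minimax = -4.
-7 ≠ -4, so there is no saddle point; optimal play is mixed.
Let Player 1 play I with probability p. Expected payoff against b1: (-7)p + (-4)(1−p) = −3p − 4; against b2: 4p + (-8)(1−p) = 12p − 8.
Setting these equal: −3p − 4 = 12p − 8 ⇒ −15p = -4 ⇒ p = 4/15, and the value is (-3)·(4/15) − 4 = -24/5.
For Player 2: with q = P(b1), equating I's and II's payoffs gives −11q + 4 = 4q − 8 ⇒ q = 4/5.

-24/5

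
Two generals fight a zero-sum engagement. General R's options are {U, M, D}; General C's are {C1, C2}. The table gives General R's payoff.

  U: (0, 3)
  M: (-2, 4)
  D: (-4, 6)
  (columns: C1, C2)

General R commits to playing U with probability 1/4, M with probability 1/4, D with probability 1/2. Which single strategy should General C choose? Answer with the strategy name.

If General C plays C1, General R's expected payoff is (1/4)·0 + (1/4)·(-2) + (1/2)·(-4) = -5/2.
If General C plays C2, General R's expected payoff is (1/4)·3 + (1/4)·4 + (1/2)·6 = 19/4.
General C minimizes General R's payoff; the smallest is -5/2, so the best response is C1.

C1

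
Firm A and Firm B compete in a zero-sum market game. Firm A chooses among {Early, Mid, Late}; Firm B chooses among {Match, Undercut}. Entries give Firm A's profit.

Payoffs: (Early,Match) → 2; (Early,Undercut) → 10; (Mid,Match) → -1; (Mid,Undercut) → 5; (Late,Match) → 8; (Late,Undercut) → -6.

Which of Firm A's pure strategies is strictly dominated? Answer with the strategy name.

Early gives a strictly higher payoff than Mid against every column: 2 > -1, 10 > 5.
So Mid is strictly dominated and Firm A never plays it.

Mid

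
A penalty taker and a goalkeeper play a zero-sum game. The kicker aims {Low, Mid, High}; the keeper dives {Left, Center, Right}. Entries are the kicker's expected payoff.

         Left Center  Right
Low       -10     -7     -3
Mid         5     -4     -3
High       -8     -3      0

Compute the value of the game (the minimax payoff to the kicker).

Row minima: Low → -10, Mid → -4, High → -8; maximin = -4.
Column maxima: Left → 5, Center → -3, Right → 0; minimax = -3.
-4 ≠ -3, so there is no saddle point; optimal play is mixed.
Low is strictly dominated by High, so the kicker never plays it.
Right is strictly dominated by Center (it gives the kicker strictly more in every row), so the keeper never plays it.
On the remaining 2×2 (Mid, High vs Left, Center):
Let the kicker play Mid with probability p. Expected payoff against Left: 5p + (-8)(1−p) = 13p − 8; against Center: (-4)p + (-3)(1−p) = −p − 3.
Setting these equal: 13p − 8 = −p − 3 ⇒ 14p = 5 ⇒ p = 5/14, and the value is (13)·(5/14) − 8 = -47/14.
For the keeper: with q = P(Left), equating Mid's and High's payoffs gives 9q − 4 = −5q − 3 ⇒ q = 1/14.

-47/14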